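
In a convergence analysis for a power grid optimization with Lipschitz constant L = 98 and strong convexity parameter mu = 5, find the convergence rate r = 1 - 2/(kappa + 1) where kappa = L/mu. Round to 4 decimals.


Step 1: Compute the condition number.
kappa = L/mu = 98/5 = 19.6
Step 2: Compute the convergence rate.
r = 1 - 2/(kappa + 1) = 1 - 2*mu/(L + mu) = (L - mu)/(L + mu) = 93/103 = 0.9029


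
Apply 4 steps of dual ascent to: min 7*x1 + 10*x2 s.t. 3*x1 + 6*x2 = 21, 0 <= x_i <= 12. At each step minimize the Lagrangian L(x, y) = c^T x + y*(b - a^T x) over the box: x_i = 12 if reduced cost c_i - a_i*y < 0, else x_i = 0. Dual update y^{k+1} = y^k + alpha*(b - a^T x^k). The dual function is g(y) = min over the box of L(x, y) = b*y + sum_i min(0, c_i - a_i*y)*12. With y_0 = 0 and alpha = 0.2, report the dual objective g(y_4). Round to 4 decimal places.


Dual ascent for LP: min 7*x1 + 10*x2, 3*x1 + 6*x2 = 21, 0 <= x_i <= 12
Step 1: y^k = 0.0, reduced costs: (7.0, 10.0)
  x^k = (0.0, 0.0), subgradient = b - a^T x = 21.0
  y^{k+1} = 0.0 + 0.2*21.0 = 4.2
Step 2: y^k = 4.2, reduced costs: (-5.6, -15.2)
  x^k = (12.0, 12.0), subgradient = b - a^T x = -87.0
  y^{k+1} = 4.2 + 0.2*-87.0 = -13.2
Step 3: y^k = -13.2, reduced costs: (46.6, 89.2)
  x^k = (0.0, 0.0), subgradient = b - a^T x = 21.0
  y^{k+1} = -13.2 + 0.2*21.0 = -9.0
Step 4: y^k = -9.0, reduced costs: (34.0, 64.0)
  x^k = (0.0, 0.0), subgradient = b - a^T x = 21.0
  y^{k+1} = -9.0 + 0.2*21.0 = -4.8
Dual objective at y_4 = -4.8: reduced costs (21.4, 38.8), box minimizer x = (0.0, 0.0)
g(y_4) = b*y + (c1 - a1*y)*x1 + (c2 - a2*y)*x2 = 21*(-4.8) + 21.4*0.0 + 38.8*0.0 = -100.8 + 0.0 + 0.0 = -100.8


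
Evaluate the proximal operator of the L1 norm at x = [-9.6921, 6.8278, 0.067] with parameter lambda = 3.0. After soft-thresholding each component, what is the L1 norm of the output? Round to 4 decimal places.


Soft-thresholding with lambda = 3.0:
prox(-9.6921) = sign(-9.6921)*max(|-9.6921| - 3.0, 0) = -6.6921
prox(6.8278) = sign(6.8278)*max(|6.8278| - 3.0, 0) = 3.8278
prox(0.067) = sign(0.067)*max(|0.067| - 3.0, 0) = 0.0
prox(x) = [-6.6921, 3.8278, 0.0]
||prox(x)||_1 = 6.6921 + 3.8278 + 0.0 = 10.5199


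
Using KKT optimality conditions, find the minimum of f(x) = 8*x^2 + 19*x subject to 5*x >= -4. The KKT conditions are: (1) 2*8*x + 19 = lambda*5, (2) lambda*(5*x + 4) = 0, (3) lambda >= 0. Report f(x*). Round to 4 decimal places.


Step 1: Try lambda = 0 (constraint inactive).
x_unc = -19/(2*8) = -1.1875
Check: 5*-1.1875 = -5.9375 < -4 -- violated!
Step 2: Constraint must be active: 5*x = -4
x* = -4/5 = -0.8
lambda = (2*8*(-0.8) + 19)/5 = 1.24
Step 3: Compute optimal value.
f(x*) = 8*(-0.8)^2 + 19*(-0.8) = -10.08


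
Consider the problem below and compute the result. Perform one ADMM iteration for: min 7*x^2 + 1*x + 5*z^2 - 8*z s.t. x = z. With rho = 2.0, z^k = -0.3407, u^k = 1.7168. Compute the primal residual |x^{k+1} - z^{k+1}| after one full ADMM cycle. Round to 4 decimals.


ADMM iteration with rho = 2.0, z^k = -0.3407, u^k = 1.7168
Step 1: x-update.
Minimize 7*x^2 + 1*x + (2.0/2)*(x + 0.3407 + 1.7168)^2
FOC: (2*7 + 2.0)*x = -1 + 2.0*(-0.3407 - 1.7168)
x^{k+1} = -0.3197
Step 2: z-update.
Minimize 5*z^2 - 8*z + (2.0/2)*(-0.3197 - z + 1.7168)^2
FOC: (2*5 + 2.0)*z = 8 + 2.0*(-0.3197 + 1.7168)
z^{k+1} = 0.8995
Step 3: u-update.
u^{k+1} = 1.7168 - 0.3197 - 0.8995 = 0.4976
Step 4: Primal residual = |-0.3197 - 0.8995| = 1.2192


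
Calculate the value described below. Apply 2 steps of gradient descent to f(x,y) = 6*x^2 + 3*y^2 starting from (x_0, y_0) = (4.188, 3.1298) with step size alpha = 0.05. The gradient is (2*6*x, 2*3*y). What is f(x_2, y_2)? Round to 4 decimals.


Gradient descent on f(x,y) = 6*x^2 + 3*y^2.
Starting point: (4.188, 3.1298), alpha = 0.05
Step 1: grad_x = 2*6*4.188 = 50.256, grad_y = 2*3*3.1298 = 18.7788
  x_1 = 4.188 - 0.05*50.256 = 1.6752
  y_1 = 3.1298 - 0.05*18.7788 = 2.1909
Step 2: grad_x = 2*6*1.6752 = 20.1024, grad_y = 2*3*2.1909 = 13.1452
  x_2 = 1.6752 - 0.05*20.1024 = 0.6701
  y_2 = 2.1909 - 0.05*13.1452 = 1.5336
f(0.6701, 1.5336) = 6*0.6701^2 + 3*1.5336^2 = 9.7498


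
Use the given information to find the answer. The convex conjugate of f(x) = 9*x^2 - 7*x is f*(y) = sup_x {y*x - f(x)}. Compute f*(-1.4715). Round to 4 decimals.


f*(y) = sup_x {y*x - a*x^2 - b*x} = sup_x {(y-b)*x - a*x^2}
FOC: (y - b) - 2a*x = 0 => x* = (y - b)/(2a)
x* = (-1.4715 + 7)/(2*9) = 0.3071
f*(-1.4715) = (y-b)^2/(4a) = (-1.4715 + 7)^2/(4*9)
= 30.5643/36 = 0.849


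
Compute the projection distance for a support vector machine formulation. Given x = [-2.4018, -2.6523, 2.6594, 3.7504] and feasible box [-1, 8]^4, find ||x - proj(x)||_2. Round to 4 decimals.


Project each component onto [-1, 8].
clip(-2.4018) = -1.0, clip(-2.6523) = -1.0, clip(2.6594) = 2.6594, clip(3.7504) = 3.7504
Projection = [-1.0, -1.0, 2.6594, 3.7504]
Squared diffs: [1.965, 2.7301, 0.0, 0.0]
Distance = sqrt(4.6951) = 2.1668


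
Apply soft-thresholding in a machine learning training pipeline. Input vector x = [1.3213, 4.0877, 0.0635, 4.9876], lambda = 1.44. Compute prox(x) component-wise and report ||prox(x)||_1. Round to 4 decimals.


Soft-thresholding with lambda = 1.44:
prox(1.3213) = sign(1.3213)*max(|1.3213| - 1.44, 0) = 0.0
prox(4.0877) = sign(4.0877)*max(|4.0877| - 1.44, 0) = 2.6477
prox(0.0635) = sign(0.0635)*max(|0.0635| - 1.44, 0) = 0.0
prox(4.9876) = sign(4.9876)*max(|4.9876| - 1.44, 0) = 3.5476
prox(x) = [0.0, 2.6477, 0.0, 3.5476]
||prox(x)||_1 = 0.0 + 2.6477 + 0.0 + 3.5476 = 6.1953


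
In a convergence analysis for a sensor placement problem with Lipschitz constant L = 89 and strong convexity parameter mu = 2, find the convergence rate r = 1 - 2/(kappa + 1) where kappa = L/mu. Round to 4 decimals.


Step 1: Compute the condition number.
kappa = L/mu = 89/2 = 44.5
Step 2: Compute the convergence rate.
r = 1 - 2/(kappa + 1) = 1 - 2*mu/(L + mu) = (L - mu)/(L + mu) = 87/91 = 0.956


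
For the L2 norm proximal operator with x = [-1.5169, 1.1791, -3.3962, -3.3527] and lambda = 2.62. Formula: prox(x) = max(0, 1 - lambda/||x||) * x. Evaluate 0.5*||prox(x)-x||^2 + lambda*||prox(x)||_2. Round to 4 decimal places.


Step 1: Compute ||x||.
||x|| = 5.1445
Step 2: Compute scaling factor.
scale = max(0, 1 - 2.62/5.1445) = 0.4907
Step 3: prox(x) = [-0.7444, 0.5786, -1.6666, -1.6452]
||prox(x)|| = 2.5245
Step 4: Proximal objective.
0.5*||prox-x||^2 = 3.4322
lambda*||prox|| = 6.6142
Total = 10.0464


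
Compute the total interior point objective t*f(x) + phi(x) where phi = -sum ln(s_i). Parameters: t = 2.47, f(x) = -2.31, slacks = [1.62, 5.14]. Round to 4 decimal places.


Step 1: Compute log-barrier.
ln values: [0.4824, 1.6371]
phi = -(0.4824 + 1.6371) = -2.1195
Step 2: Compute augmented objective.
t*f(x) = 2.47*-2.31 = -5.7057
Total = -5.7057 - 2.1195 = -7.8252


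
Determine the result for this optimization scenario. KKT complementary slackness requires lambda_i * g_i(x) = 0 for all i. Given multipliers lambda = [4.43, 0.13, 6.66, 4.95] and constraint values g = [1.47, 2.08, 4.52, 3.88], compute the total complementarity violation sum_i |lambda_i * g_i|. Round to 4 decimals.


KKT complementary slackness check:
lambda_1 * g_1 = 4.43 * 1.47 = 6.5121
lambda_2 * g_2 = 0.13 * 2.08 = 0.2704
lambda_3 * g_3 = 6.66 * 4.52 = 30.1032
lambda_4 * g_4 = 4.95 * 3.88 = 19.206
Total violation = 6.5121 + 0.2704 + 30.1032 + 19.206 = 56.0917


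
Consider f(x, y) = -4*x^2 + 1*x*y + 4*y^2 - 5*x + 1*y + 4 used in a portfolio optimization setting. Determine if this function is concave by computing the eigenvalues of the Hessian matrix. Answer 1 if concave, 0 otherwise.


The Hessian of f(x,y) = -4*x^2 + 1*x*y + 4*y^2 - 5*x + 1*y + 4 is:
H = [[-8, 1], [1, 8]]
Trace = -8 + 8 = 0
Determinant = -8*8 - (1)^2 = -65
Discriminant = (0)^2 - 4*-65 = 260.0
Eigenvalues: lambda_1 = -8.0623, lambda_2 = 8.0623
The function is not concave.

0


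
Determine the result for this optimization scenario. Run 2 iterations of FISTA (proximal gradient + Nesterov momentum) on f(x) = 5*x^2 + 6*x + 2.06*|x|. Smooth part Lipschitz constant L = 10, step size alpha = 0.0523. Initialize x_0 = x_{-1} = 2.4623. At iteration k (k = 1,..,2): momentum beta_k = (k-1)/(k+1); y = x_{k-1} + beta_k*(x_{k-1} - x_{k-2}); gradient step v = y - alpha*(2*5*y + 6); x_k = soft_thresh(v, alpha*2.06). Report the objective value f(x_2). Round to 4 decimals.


FISTA on f(x) = 5*x^2 + 6*x + 2.06*|x|
L = 10, alpha = 0.0523
Iteration 1: beta = 0.0, y = 2.4623 + 0.0*(2.4623 - 2.4623) = 2.4623
  grad(y) = 30.623, v = y - alpha*grad = 0.8607
  prox(v) = soft_thresh(0.8607, 0.1077) = 0.753
Iteration 2: beta = 0.3333, y = 0.753 + 0.3333*(0.753 - 2.4623) = 0.1832
  grad(y) = 7.8321, v = y - alpha*grad = -0.2264
  prox(v) = soft_thresh(-0.2264, 0.1077) = -0.1187
f(x_2) = 5*(-0.1187)^2 + 6*(-0.1187) + 2.06*|-0.1187| = -0.3972


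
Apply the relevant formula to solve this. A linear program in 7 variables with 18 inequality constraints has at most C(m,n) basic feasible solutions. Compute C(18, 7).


Each vertex corresponds to some choice of n active constraints out of m, so the number of vertices is at most C(m, n) = m! / (n!(m-n)!).
m = 18, n = 7
Numerator: 18 * 17 * 16 * 15 * 14 * 13 * 12
Denominator: 7! = 5040
C(18, 7) = 31824


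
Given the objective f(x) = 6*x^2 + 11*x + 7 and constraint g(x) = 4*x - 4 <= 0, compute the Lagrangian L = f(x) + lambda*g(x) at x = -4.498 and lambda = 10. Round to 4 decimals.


Step 1: Evaluate f(x).
f(-4.498) = 6*(-4.498)^2 + 11*(-4.498) + 7 = 78.914
Step 2: Evaluate g(x).
g(-4.498) = 4*-4.498 - 4 = -21.992
Step 3: Compute Lagrangian.
L = 78.914 + 10*-21.992 = -141.006


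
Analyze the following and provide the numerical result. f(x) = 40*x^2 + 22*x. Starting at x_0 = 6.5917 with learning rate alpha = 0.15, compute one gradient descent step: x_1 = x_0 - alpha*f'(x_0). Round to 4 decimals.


We compute the gradient at x_0 and apply the update.
f'(x) = 80*x + 22
f'(6.5917) = 80*6.5917 + 22 = 549.336
x_1 = 6.5917 - 0.15*549.336 = -75.8087


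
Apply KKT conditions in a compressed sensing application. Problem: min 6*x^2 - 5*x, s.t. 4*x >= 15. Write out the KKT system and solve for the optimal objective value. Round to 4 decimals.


Step 1: Try lambda = 0 (constraint inactive).
x_unc = 5/(2*6) = 0.4167
Check: 4*0.4167 = 1.6668 < 15 -- violated!
Step 2: Constraint must be active: 4*x = 15
x* = 15/4 = 3.75
lambda = (2*6*3.75 - 5)/4 = 10.0
Step 3: Compute optimal value.
f(x*) = 6*3.75^2 - 5*3.75 = 65.625


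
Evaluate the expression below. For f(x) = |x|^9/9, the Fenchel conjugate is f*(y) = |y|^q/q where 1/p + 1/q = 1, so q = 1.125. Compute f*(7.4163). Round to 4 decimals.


The conjugate exponent q satisfies 1/p + 1/q = 1.
p = 9, so q = 9/(9 - 1) = 1.125
|y|^q = 7.4163^1.125 = 9.5271
f*(7.4163) = 9.5271 / 1.125 = 8.4685


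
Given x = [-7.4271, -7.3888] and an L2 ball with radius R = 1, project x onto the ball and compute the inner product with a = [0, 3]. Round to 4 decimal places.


Step 1: Compute ||x|| (intermediates to 6 decimals).
||x|| = sqrt((-7.4271)^2 + (-7.3888)^2) = 10.476458
Step 2: Project.
Since ||x|| > R, scale = R/||x|| = 1/10.476458 = 0.095452, proj(x) = scale * x
proj(x) = [-0.708932, -0.705276]
Step 3: Dot product.
a^T * proj(x) = 0*(-0.708932) + 3*(-0.705276) = -2.1158


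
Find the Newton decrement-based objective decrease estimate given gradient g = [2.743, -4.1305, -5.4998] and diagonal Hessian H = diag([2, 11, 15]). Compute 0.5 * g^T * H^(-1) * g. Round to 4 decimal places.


Step 1: H is diagonal, so H^(-1) * g = [1.3715, -0.3755, -0.3667].
Step 2: g^T H^(-1) g = sum_i g_i^2 / H_ii
  = (2.743)^2/2 + (-4.1305)^2/11 + (-5.4998)^2/15
  = 3.762 + 1.551 + 2.0165 = 7.3295
Step 3: Objective decrease = 0.5 * g^T H^(-1) g = 3.6648


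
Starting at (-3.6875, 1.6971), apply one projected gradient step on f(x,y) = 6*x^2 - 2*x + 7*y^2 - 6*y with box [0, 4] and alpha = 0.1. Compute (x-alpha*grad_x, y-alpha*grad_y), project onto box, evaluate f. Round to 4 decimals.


Step 1: Compute gradient at (-3.6875, 1.6971).
grad_x = 2*6*-3.6875 - 2 = -46.25
grad_y = 2*7*1.6971 - 6 = 17.7594
Step 2: Gradient step.
x_raw = -3.6875 - 0.1*-46.25 = 0.9375
y_raw = 1.6971 - 0.1*17.7594 = -0.0788
Step 3: Project onto [0, 4].
x_proj = clip(0.9375) = 0.9375
y_proj = clip(-0.0788) = 0.0
Step 4: Evaluate f.
f(0.9375, 0.0) = 3.3984


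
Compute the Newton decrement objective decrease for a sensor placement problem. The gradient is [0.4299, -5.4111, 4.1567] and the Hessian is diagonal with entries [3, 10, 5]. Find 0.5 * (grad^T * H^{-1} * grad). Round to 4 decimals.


Step 1: H is diagonal, so H^(-1) * g = [0.1433, -0.5411, 0.8313].
Step 2: g^T H^(-1) g = sum_i g_i^2 / H_ii
  = (0.4299)^2/3 + (-5.4111)^2/10 + (4.1567)^2/5
  = 0.0616 + 2.928 + 3.4556 = 6.4452
Step 3: Objective decrease = 0.5 * g^T H^(-1) g = 3.2226


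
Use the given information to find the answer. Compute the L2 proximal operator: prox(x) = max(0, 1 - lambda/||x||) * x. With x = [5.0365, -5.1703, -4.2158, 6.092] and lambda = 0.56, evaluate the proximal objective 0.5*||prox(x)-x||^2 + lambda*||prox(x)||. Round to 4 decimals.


Step 1: Compute ||x||.
||x|| = 10.3433
Step 2: Compute scaling factor.
scale = max(0, 1 - 0.56/10.3433) = 0.9459
Step 3: prox(x) = [4.7638, -4.8904, -3.9876, 5.7622]
||prox(x)|| = 9.7833
Step 4: Proximal objective.
0.5*||prox-x||^2 = 0.1568
lambda*||prox|| = 5.4786
Total = 5.6354


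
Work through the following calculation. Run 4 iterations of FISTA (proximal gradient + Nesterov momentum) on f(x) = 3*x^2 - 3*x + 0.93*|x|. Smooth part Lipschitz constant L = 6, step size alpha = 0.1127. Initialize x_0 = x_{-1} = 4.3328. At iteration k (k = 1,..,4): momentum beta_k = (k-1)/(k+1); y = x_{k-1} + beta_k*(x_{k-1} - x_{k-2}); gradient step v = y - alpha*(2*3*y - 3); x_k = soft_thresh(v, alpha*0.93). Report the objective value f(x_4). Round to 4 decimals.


FISTA on f(x) = 3*x^2 - 3*x + 0.93*|x|
L = 6, alpha = 0.1127
Iteration 1: beta = 0.0, y = 4.3328 + 0.0*(4.3328 - 4.3328) = 4.3328
  grad(y) = 22.9968, v = y - alpha*grad = 1.7411
  prox(v) = soft_thresh(1.7411, 0.1048) = 1.6362
Iteration 2: beta = 0.3333, y = 1.6362 + 0.3333*(1.6362 - 4.3328) = 0.7374
  grad(y) = 1.4244, v = y - alpha*grad = 0.5769
  prox(v) = soft_thresh(0.5769, 0.1048) = 0.4721
Iteration 3: beta = 0.5, y = 0.4721 + 0.5*(0.4721 - 1.6362) = -0.11
  grad(y) = -3.6602, v = y - alpha*grad = 0.3025
  prox(v) = soft_thresh(0.3025, 0.1048) = 0.1977
Iteration 4: beta = 0.6, y = 0.1977 + 0.6*(0.1977 - 0.4721) = 0.033
  grad(y) = -2.8019, v = y - alpha*grad = 0.3488
  prox(v) = soft_thresh(0.3488, 0.1048) = 0.244
f(x_4) = 3*0.244^2 - 3*0.244 + 0.93*|0.244| = -0.3265


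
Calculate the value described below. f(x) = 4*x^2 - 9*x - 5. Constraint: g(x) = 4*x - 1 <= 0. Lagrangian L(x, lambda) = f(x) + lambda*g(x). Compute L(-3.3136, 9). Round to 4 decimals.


Step 1: Evaluate f(x).
f(-3.3136) = 4*(-3.3136)^2 - 9*(-3.3136) - 5 = 68.7422
Step 2: Evaluate g(x).
g(-3.3136) = 4*-3.3136 - 1 = -14.2544
Step 3: Compute Lagrangian.
L = 68.7422 + 9*-14.2544 = -59.5474


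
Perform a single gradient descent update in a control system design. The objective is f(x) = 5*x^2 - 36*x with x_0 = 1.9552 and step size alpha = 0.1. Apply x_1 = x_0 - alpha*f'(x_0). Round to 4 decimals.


We compute the gradient at x_0 and apply the update.
f'(x) = 10*x - 36
f'(1.9552) = 10*1.9552 - 36 = -16.448
x_1 = 1.9552 - 0.1*-16.448 = 3.6


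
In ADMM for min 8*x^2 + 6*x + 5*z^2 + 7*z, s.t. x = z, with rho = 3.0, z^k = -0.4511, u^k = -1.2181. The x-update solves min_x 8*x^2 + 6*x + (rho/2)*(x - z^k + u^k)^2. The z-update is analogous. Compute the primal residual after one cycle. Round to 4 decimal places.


ADMM iteration with rho = 3.0, z^k = -0.4511, u^k = -1.2181
Step 1: x-update.
Minimize 8*x^2 + 6*x + (3.0/2)*(x + 0.4511 - 1.2181)^2
FOC: (2*8 + 3.0)*x = -6 + 3.0*(-0.4511 + 1.2181)
x^{k+1} = -0.1947
Step 2: z-update.
Minimize 5*z^2 + 7*z + (3.0/2)*(-0.1947 - z - 1.2181)^2
FOC: (2*5 + 3.0)*z = -7 + 3.0*(-0.1947 - 1.2181)
z^{k+1} = -0.8645
Step 3: u-update.
u^{k+1} = -1.2181 - 0.1947 + 0.8645 = -0.5483
Step 4: Primal residual = |-0.1947 + 0.8645| = 0.6698


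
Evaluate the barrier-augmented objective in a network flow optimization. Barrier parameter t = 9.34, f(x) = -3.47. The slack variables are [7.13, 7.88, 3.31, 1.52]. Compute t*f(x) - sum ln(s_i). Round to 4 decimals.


Step 1: Compute log-barrier.
ln values: [1.9643, 2.0643, 1.1969, 0.4187]
phi = -(1.9643 + 2.0643 + 1.1969 + 0.4187) = -5.6443
Step 2: Compute augmented objective.
t*f(x) = 9.34*-3.47 = -32.4098
Total = -32.4098 - 5.6443 = -38.0541


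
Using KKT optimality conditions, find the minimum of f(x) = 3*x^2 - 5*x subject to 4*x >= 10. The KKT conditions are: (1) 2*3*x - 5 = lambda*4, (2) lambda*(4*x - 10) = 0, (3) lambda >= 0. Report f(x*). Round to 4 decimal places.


Step 1: Try lambda = 0 (constraint inactive).
x_unc = 5/(2*3) = 0.8333
Check: 4*0.8333 = 3.3332 < 10 -- violated!
Step 2: Constraint must be active: 4*x = 10
x* = 10/4 = 2.5
lambda = (2*3*2.5 - 5)/4 = 2.5
Step 3: Compute optimal value.
f(x*) = 3*2.5^2 - 5*2.5 = 6.25


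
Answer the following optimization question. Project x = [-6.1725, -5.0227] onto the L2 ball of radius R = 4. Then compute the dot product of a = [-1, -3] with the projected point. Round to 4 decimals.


Step 1: Compute ||x|| (intermediates to 6 decimals).
||x|| = sqrt((-6.1725)^2 + (-5.0227)^2) = 7.957843
Step 2: Project.
Since ||x|| > R, scale = R/||x|| = 4/7.957843 = 0.502649, proj(x) = scale * x
proj(x) = [-3.102601, -2.524655]
Step 3: Dot product.
a^T * proj(x) = -1*(-3.102601) - 3*(-2.524655) = 10.6766


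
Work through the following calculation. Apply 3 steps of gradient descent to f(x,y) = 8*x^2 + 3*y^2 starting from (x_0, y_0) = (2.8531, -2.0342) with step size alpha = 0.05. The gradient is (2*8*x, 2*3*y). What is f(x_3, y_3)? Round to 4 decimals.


Gradient descent on f(x,y) = 8*x^2 + 3*y^2.
Starting point: (2.8531, -2.0342), alpha = 0.05
Step 1: grad_x = 2*8*2.8531 = 45.6496, grad_y = 2*3*-2.0342 = -12.2052
  x_1 = 2.8531 - 0.05*45.6496 = 0.5706
  y_1 = -2.0342 - 0.05*-12.2052 = -1.4239
Step 2: grad_x = 2*8*0.5706 = 9.1299, grad_y = 2*3*-1.4239 = -8.5436
  x_2 = 0.5706 - 0.05*9.1299 = 0.1141
  y_2 = -1.4239 - 0.05*-8.5436 = -0.9968
Step 3: grad_x = 2*8*0.1141 = 1.826, grad_y = 2*3*-0.9968 = -5.9805
  x_3 = 0.1141 - 0.05*1.826 = 0.0228
  y_3 = -0.9968 - 0.05*-5.9805 = -0.6977
f(0.0228, -0.6977) = 8*0.0228^2 + 3*(-0.6977)^2 = 1.4647


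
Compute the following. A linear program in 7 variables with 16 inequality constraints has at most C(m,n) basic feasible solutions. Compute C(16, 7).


Each vertex corresponds to some choice of n active constraints out of m, so the number of vertices is at most C(m, n) = m! / (n!(m-n)!).
m = 16, n = 7
Numerator: 16 * 15 * 14 * 13 * 12 * 11 * 10
Denominator: 7! = 5040
C(16, 7) = 11440


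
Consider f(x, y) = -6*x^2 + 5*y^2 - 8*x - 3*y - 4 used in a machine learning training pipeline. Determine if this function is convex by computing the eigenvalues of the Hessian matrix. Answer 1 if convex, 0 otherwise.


The Hessian of f(x,y) = -6*x^2 + 5*y^2 - 8*x - 3*y - 4 is:
H = [[-12, 0], [0, 10]]
Trace = -12 + 10 = -2
Determinant = -12*10 - (0)^2 = -120
Discriminant = (-2)^2 - 4*-120 = 484.0
Eigenvalues: lambda_1 = -12.0, lambda_2 = 10.0
The function is not convex.

0


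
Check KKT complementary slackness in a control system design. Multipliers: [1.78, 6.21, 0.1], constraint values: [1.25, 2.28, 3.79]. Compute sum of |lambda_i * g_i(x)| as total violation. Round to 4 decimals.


KKT complementary slackness check:
lambda_1 * g_1 = 1.78 * 1.25 = 2.225
lambda_2 * g_2 = 6.21 * 2.28 = 14.1588
lambda_3 * g_3 = 0.1 * 3.79 = 0.379
Total violation = 2.225 + 14.1588 + 0.379 = 16.7628


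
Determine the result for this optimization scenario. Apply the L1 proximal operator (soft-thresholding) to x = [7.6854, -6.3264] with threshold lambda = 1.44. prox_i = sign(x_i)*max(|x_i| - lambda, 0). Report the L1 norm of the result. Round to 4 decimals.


Soft-thresholding with lambda = 1.44:
prox(7.6854) = sign(7.6854)*max(|7.6854| - 1.44, 0) = 6.2454
prox(-6.3264) = sign(-6.3264)*max(|-6.3264| - 1.44, 0) = -4.8864
prox(x) = [6.2454, -4.8864]
||prox(x)||_1 = 6.2454 + 4.8864 = 11.1318


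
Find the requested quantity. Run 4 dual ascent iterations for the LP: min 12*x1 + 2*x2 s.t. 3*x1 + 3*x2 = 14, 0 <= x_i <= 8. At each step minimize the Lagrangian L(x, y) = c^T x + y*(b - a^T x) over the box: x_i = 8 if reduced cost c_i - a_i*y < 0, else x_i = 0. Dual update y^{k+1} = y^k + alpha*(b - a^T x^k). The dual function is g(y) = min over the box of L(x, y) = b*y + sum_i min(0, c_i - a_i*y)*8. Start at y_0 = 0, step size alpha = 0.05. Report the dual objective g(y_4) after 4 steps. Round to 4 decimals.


Dual ascent for LP: min 12*x1 + 2*x2, 3*x1 + 3*x2 = 14, 0 <= x_i <= 8
Step 1: y^k = 0.0, reduced costs: (12.0, 2.0)
  x^k = (0.0, 0.0), subgradient = b - a^T x = 14.0
  y^{k+1} = 0.0 + 0.05*14.0 = 0.7
Step 2: y^k = 0.7, reduced costs: (9.9, -0.1)
  x^k = (0.0, 8.0), subgradient = b - a^T x = -10.0
  y^{k+1} = 0.7 + 0.05*-10.0 = 0.2
Step 3: y^k = 0.2, reduced costs: (11.4, 1.4)
  x^k = (0.0, 0.0), subgradient = b - a^T x = 14.0
  y^{k+1} = 0.2 + 0.05*14.0 = 0.9
Step 4: y^k = 0.9, reduced costs: (9.3, -0.7)
  x^k = (0.0, 8.0), subgradient = b - a^T x = -10.0
  y^{k+1} = 0.9 + 0.05*-10.0 = 0.4
Dual objective at y_4 = 0.4: reduced costs (10.8, 0.8), box minimizer x = (0.0, 0.0)
g(y_4) = b*y + (c1 - a1*y)*x1 + (c2 - a2*y)*x2 = 14*0.4 + 10.8*0.0 + 0.8*0.0 = 5.6 + 0.0 + 0.0 = 5.6


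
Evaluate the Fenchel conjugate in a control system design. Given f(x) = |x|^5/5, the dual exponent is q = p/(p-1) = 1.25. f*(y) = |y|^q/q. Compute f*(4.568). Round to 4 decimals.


The conjugate exponent q satisfies 1/p + 1/q = 1.
p = 5, so q = 5/(5 - 1) = 1.25
|y|^q = 4.568^1.25 = 6.6782
f*(4.568) = 6.6782 / 1.25 = 5.3425


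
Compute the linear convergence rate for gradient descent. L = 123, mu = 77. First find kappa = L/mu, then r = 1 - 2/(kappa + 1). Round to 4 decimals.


Step 1: Compute the condition number.
kappa = L/mu = 123/77 = 1.5974
Step 2: Compute the convergence rate.
r = 1 - 2/(kappa + 1) = 1 - 2*mu/(L + mu) = (L - mu)/(L + mu) = 46/200 = 0.23


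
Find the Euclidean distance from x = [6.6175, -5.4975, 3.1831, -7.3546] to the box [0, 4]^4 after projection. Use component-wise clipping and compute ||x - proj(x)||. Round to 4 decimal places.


Project each component onto [0, 4].
clip(6.6175) = 4.0, clip(-5.4975) = 0.0, clip(3.1831) = 3.1831, clip(-7.3546) = 0.0
Projection = [4.0, 0.0, 3.1831, 0.0]
Squared diffs: [6.8513, 30.2225, 0.0, 54.0901]
Distance = sqrt(91.1639) = 9.548


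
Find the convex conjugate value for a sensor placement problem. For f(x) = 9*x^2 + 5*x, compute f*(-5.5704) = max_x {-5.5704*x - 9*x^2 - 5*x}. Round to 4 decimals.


f*(y) = sup_x {y*x - a*x^2 - b*x} = sup_x {(y-b)*x - a*x^2}
FOC: (y - b) - 2a*x = 0 => x* = (y - b)/(2a)
x* = (-5.5704 - 5)/(2*9) = -0.5872
f*(-5.5704) = (y-b)^2/(4a) = (-5.5704 - 5)^2/(4*9)
= 111.7334/36 = 3.1037


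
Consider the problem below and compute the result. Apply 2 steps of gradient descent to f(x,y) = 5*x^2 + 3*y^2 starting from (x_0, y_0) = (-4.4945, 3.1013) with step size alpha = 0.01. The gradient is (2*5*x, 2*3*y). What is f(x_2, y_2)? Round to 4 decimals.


Gradient descent on f(x,y) = 5*x^2 + 3*y^2.
Starting point: (-4.4945, 3.1013), alpha = 0.01
Step 1: grad_x = 2*5*-4.4945 = -44.945, grad_y = 2*3*3.1013 = 18.6078
  x_1 = -4.4945 - 0.01*-44.945 = -4.0451
  y_1 = 3.1013 - 0.01*18.6078 = 2.9152
Step 2: grad_x = 2*5*-4.0451 = -40.4505, grad_y = 2*3*2.9152 = 17.4913
  x_2 = -4.0451 - 0.01*-40.4505 = -3.6405
  y_2 = 2.9152 - 0.01*17.4913 = 2.7403
f(-3.6405, 2.7403) = 5*(-3.6405)^2 + 3*2.7403^2 = 88.7957


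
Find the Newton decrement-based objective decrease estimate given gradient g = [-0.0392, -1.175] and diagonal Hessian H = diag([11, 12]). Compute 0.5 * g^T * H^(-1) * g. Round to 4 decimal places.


Step 1: H is diagonal, so H^(-1) * g = [-0.0036, -0.0979].
Step 2: g^T H^(-1) g = sum_i g_i^2 / H_ii
  = (-0.0392)^2/11 + (-1.175)^2/12
  = 0.0001 + 0.1151 = 0.1152
Step 3: Objective decrease = 0.5 * g^T H^(-1) g = 0.0576


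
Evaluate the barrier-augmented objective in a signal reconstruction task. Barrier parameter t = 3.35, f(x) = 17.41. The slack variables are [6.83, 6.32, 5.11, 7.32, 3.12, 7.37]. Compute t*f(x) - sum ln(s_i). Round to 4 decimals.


Step 1: Compute log-barrier.
ln values: [1.9213, 1.8437, 1.6312, 1.9906, 1.1378, 1.9974]
phi = -(1.9213 + 1.8437 + 1.6312 + 1.9906 + 1.1378 + 1.9974) = -10.5221
Step 2: Compute augmented objective.
t*f(x) = 3.35*17.41 = 58.3235
Total = 58.3235 - 10.5221 = 47.8014


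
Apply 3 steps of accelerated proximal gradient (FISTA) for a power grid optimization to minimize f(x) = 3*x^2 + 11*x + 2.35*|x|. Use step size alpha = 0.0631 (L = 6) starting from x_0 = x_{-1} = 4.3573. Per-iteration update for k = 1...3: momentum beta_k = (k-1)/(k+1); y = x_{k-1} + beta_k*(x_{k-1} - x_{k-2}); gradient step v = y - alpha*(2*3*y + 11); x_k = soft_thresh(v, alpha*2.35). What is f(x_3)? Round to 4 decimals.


FISTA on f(x) = 3*x^2 + 11*x + 2.35*|x|
L = 6, alpha = 0.0631
Iteration 1: beta = 0.0, y = 4.3573 + 0.0*(4.3573 - 4.3573) = 4.3573
  grad(y) = 37.1438, v = y - alpha*grad = 2.0135
  prox(v) = soft_thresh(2.0135, 0.1483) = 1.8652
Iteration 2: beta = 0.3333, y = 1.8652 + 0.3333*(1.8652 - 4.3573) = 1.0346
  grad(y) = 17.2073, v = y - alpha*grad = -0.0512
  prox(v) = soft_thresh(-0.0512, 0.1483) = 0.0
Iteration 3: beta = 0.5, y = 0.0 + 0.5*(0.0 - 1.8652) = -0.9326
  grad(y) = 5.4043, v = y - alpha*grad = -1.2736
  prox(v) = soft_thresh(-1.2736, 0.1483) = -1.1253
f(x_3) = 3*(-1.1253)^2 + 11*(-1.1253) + 2.35*|-1.1253| = -5.935


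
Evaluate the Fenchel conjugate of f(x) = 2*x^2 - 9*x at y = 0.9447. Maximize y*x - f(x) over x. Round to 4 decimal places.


f*(y) = sup_x {y*x - a*x^2 - b*x} = sup_x {(y-b)*x - a*x^2}
FOC: (y - b) - 2a*x = 0 => x* = (y - b)/(2a)
x* = (0.9447 + 9)/(2*2) = 2.4862
f*(0.9447) = (y-b)^2/(4a) = (0.9447 + 9)^2/(4*2)
= 98.8971/8 = 12.3621


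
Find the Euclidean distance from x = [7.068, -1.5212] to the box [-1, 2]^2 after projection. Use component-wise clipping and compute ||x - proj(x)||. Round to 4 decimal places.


Project each component onto [-1, 2].
clip(7.068) = 2.0, clip(-1.5212) = -1.0
Projection = [2.0, -1.0]
Squared diffs: [25.6846, 0.2716]
Distance = sqrt(25.9562) = 5.0947


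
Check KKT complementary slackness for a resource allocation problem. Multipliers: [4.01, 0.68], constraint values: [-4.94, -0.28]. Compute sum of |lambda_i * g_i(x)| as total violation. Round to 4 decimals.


KKT complementary slackness check:
lambda_1 * g_1 = 4.01 * -4.94 = -19.8094
lambda_2 * g_2 = 0.68 * -0.28 = -0.1904
Total violation = 19.8094 + 0.1904 = 19.9998


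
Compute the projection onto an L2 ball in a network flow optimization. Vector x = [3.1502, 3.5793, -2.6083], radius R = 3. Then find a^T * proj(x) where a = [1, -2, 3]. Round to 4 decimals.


Step 1: Compute ||x|| (intermediates to 6 decimals).
||x|| = sqrt(3.1502^2 + 3.5793^2 + (-2.6083)^2) = 5.434922
Step 2: Project.
Since ||x|| > R, scale = R/||x|| = 3/5.434922 = 0.551986, proj(x) = scale * x
proj(x) = [1.738866, 1.975723, -1.439745]
Step 3: Dot product.
a^T * proj(x) = 1*1.738866 - 2*1.975723 + 3*(-1.439745) = -6.5318


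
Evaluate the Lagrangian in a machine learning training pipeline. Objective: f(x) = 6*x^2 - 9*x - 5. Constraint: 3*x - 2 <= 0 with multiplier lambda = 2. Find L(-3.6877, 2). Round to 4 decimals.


Step 1: Evaluate f(x).
f(-3.6877) = 6*(-3.6877)^2 - 9*(-3.6877) - 5 = 109.7841
Step 2: Evaluate g(x).
g(-3.6877) = 3*-3.6877 - 2 = -13.0631
Step 3: Compute Lagrangian.
L = 109.7841 + 2*-13.0631 = 83.6579


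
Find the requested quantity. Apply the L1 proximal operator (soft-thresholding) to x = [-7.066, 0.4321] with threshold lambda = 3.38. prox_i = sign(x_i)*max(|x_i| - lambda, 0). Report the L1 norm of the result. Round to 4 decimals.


Soft-thresholding with lambda = 3.38:
prox(-7.066) = sign(-7.066)*max(|-7.066| - 3.38, 0) = -3.686
prox(0.4321) = sign(0.4321)*max(|0.4321| - 3.38, 0) = 0.0
prox(x) = [-3.686, 0.0]
||prox(x)||_1 = 3.686 + 0.0 = 3.686


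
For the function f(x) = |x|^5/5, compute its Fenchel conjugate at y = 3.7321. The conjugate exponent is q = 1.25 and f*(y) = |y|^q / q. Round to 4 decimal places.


The conjugate exponent q satisfies 1/p + 1/q = 1.
p = 5, so q = 5/(5 - 1) = 1.25
|y|^q = 3.7321^1.25 = 5.1873
f*(3.7321) = 5.1873 / 1.25 = 4.1498


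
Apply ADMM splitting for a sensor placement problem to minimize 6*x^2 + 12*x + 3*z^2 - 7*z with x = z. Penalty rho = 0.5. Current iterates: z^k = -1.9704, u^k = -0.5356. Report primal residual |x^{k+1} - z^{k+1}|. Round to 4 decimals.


ADMM iteration with rho = 0.5, z^k = -1.9704, u^k = -0.5356
Step 1: x-update.
Minimize 6*x^2 + 12*x + (0.5/2)*(x + 1.9704 - 0.5356)^2
FOC: (2*6 + 0.5)*x = -12 + 0.5*(-1.9704 + 0.5356)
x^{k+1} = -1.0174
Step 2: z-update.
Minimize 3*z^2 - 7*z + (0.5/2)*(-1.0174 - z - 0.5356)^2
FOC: (2*3 + 0.5)*z = 7 + 0.5*(-1.0174 - 0.5356)
z^{k+1} = 0.9575
Step 3: u-update.
u^{k+1} = -0.5356 - 1.0174 - 0.9575 = -2.5105
Step 4: Primal residual = |-1.0174 - 0.9575| = 1.9749


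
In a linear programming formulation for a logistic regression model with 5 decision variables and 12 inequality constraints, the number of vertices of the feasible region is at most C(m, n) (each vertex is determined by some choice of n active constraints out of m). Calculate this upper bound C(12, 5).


Each vertex corresponds to some choice of n active constraints out of m, so the number of vertices is at most C(m, n) = m! / (n!(m-n)!).
m = 12, n = 5
Numerator: 12 * 11 * 10 * 9 * 8
Denominator: 5! = 120
C(12, 5) = 792


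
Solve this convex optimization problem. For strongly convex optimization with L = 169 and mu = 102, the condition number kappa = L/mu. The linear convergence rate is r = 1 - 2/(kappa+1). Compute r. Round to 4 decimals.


Step 1: Compute the condition number.
kappa = L/mu = 169/102 = 1.6569
Step 2: Compute the convergence rate.
r = 1 - 2/(kappa + 1) = 1 - 2*mu/(L + mu) = (L - mu)/(L + mu) = 67/271 = 0.2472


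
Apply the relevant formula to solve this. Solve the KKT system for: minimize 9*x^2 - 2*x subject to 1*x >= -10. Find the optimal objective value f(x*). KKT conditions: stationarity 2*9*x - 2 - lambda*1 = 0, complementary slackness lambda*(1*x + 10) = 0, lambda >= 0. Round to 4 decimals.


Step 1: Try lambda = 0 (constraint inactive).
Stationarity: 2*9*x - 2 = 0
x* = 2/(2*9) = 1/9 = 0.1111 (rounded; the exact value 1/9 is used below)
Check constraint: 1*0.1111 = 0.1111 >= -10 -- satisfied.
Step 2: Compute optimal value.
f(x*) = 9*(1/9)^2 - 2*(1/9) = -0.1111


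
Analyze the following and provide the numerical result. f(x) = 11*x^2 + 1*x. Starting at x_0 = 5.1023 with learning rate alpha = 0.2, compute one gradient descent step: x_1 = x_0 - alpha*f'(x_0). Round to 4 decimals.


We compute the gradient at x_0 and apply the update.
f'(x) = 22*x + 1
f'(5.1023) = 22*5.1023 + 1 = 113.2506
x_1 = 5.1023 - 0.2*113.2506 = -17.5478


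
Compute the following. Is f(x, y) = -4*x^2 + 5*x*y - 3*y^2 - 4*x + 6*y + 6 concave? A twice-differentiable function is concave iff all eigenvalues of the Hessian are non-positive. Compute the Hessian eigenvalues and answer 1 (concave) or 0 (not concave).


The Hessian of f(x,y) = -4*x^2 + 5*x*y - 3*y^2 - 4*x + 6*y + 6 is:
H = [[-8, 5], [5, -6]]
Trace = -8 - 6 = -14
Determinant = -8*-6 - (5)^2 = 23
Discriminant = (-14)^2 - 4*23 = 104.0
Eigenvalues: lambda_1 = -12.099, lambda_2 = -1.901
The function is concave.

1


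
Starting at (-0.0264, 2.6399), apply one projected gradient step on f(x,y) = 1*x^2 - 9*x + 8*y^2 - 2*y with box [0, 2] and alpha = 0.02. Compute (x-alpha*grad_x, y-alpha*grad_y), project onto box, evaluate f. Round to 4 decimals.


Step 1: Compute gradient at (-0.0264, 2.6399).
grad_x = 2*1*-0.0264 - 9 = -9.0528
grad_y = 2*8*2.6399 - 2 = 40.2384
Step 2: Gradient step.
x_raw = -0.0264 - 0.02*-9.0528 = 0.1547
y_raw = 2.6399 - 0.02*40.2384 = 1.8351
Step 3: Project onto [0, 2].
x_proj = clip(0.1547) = 0.1547
y_proj = clip(1.8351) = 1.8351
Step 4: Evaluate f.
f(0.1547, 1.8351) = 21.9034


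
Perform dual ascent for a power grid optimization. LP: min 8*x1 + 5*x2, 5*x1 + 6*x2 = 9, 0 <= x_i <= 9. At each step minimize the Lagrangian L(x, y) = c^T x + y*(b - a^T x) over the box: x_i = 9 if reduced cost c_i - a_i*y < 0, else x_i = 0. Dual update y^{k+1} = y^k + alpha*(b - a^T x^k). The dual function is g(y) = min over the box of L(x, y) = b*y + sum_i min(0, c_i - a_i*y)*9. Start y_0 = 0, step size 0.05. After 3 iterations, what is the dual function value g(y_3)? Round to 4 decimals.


Dual ascent for LP: min 8*x1 + 5*x2, 5*x1 + 6*x2 = 9, 0 <= x_i <= 9
Step 1: y^k = 0.0, reduced costs: (8.0, 5.0)
  x^k = (0.0, 0.0), subgradient = b - a^T x = 9.0
  y^{k+1} = 0.0 + 0.05*9.0 = 0.45
Step 2: y^k = 0.45, reduced costs: (5.75, 2.3)
  x^k = (0.0, 0.0), subgradient = b - a^T x = 9.0
  y^{k+1} = 0.45 + 0.05*9.0 = 0.9
Step 3: y^k = 0.9, reduced costs: (3.5, -0.4)
  x^k = (0.0, 9.0), subgradient = b - a^T x = -45.0
  y^{k+1} = 0.9 + 0.05*-45.0 = -1.35
Dual objective at y_3 = -1.35: reduced costs (14.75, 13.1), box minimizer x = (0.0, 0.0)
g(y_3) = b*y + (c1 - a1*y)*x1 + (c2 - a2*y)*x2 = 9*(-1.35) + 14.75*0.0 + 13.1*0.0 = -12.15 + 0.0 + 0.0 = -12.15


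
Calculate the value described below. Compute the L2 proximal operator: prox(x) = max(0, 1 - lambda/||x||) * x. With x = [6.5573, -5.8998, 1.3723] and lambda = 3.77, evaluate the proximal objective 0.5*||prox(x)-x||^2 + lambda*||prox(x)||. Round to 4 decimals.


Step 1: Compute ||x||.
||x|| = 8.9269
Step 2: Compute scaling factor.
scale = max(0, 1 - 3.77/8.9269) = 0.5777
Step 3: prox(x) = [3.788, -3.4082, 0.7927]
||prox(x)|| = 5.1569
Step 4: Proximal objective.
0.5*||prox-x||^2 = 7.1065
lambda*||prox|| = 19.4415
Total = 26.5479


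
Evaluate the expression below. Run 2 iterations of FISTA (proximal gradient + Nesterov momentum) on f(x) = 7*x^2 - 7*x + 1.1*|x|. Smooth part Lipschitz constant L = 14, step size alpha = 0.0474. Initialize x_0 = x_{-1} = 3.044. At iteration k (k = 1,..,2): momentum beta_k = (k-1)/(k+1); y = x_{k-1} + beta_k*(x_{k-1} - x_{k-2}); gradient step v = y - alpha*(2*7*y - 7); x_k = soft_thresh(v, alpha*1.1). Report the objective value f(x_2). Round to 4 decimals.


FISTA on f(x) = 7*x^2 - 7*x + 1.1*|x|
L = 14, alpha = 0.0474
Iteration 1: beta = 0.0, y = 3.044 + 0.0*(3.044 - 3.044) = 3.044
  grad(y) = 35.616, v = y - alpha*grad = 1.3558
  prox(v) = soft_thresh(1.3558, 0.0521) = 1.3037
Iteration 2: beta = 0.3333, y = 1.3037 + 0.3333*(1.3037 - 3.044) = 0.7235
  grad(y) = 3.1297, v = y - alpha*grad = 0.5752
  prox(v) = soft_thresh(0.5752, 0.0521) = 0.5231
f(x_2) = 7*0.5231^2 - 7*0.5231 + 1.1*|0.5231| = -1.1709


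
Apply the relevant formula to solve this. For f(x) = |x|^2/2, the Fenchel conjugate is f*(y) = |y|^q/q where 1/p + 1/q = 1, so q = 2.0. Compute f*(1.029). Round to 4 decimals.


The conjugate exponent q satisfies 1/p + 1/q = 1.
p = 2, so q = 2/(2 - 1) = 2.0
|y|^q = 1.029^2.0 = 1.0588
f*(1.029) = 1.0588 / 2.0 = 0.5294


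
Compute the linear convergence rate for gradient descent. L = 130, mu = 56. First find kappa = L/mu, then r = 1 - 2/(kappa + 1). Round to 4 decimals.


Step 1: Compute the condition number.
kappa = L/mu = 130/56 = 2.3214
Step 2: Compute the convergence rate.
r = 1 - 2/(kappa + 1) = 1 - 2*mu/(L + mu) = (L - mu)/(L + mu) = 74/186 = 0.3978


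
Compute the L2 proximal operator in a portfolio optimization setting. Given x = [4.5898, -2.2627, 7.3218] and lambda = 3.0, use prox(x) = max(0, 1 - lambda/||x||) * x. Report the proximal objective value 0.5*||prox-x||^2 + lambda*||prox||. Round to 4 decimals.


Step 1: Compute ||x||.
||x|| = 8.9328
Step 2: Compute scaling factor.
scale = max(0, 1 - 3.0/8.9328) = 0.6642
Step 3: prox(x) = [3.0484, -1.5028, 4.8628]
||prox(x)|| = 5.9328
Step 4: Proximal objective.
0.5*||prox-x||^2 = 4.5
lambda*||prox|| = 17.7984
Total = 22.2984


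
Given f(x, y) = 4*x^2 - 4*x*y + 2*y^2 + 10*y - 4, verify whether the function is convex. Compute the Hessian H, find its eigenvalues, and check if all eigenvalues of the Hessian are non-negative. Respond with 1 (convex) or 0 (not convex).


The Hessian of f(x,y) = 4*x^2 - 4*x*y + 2*y^2 + 10*y - 4 is:
H = [[8, -4], [-4, 4]]
Trace = 8 + 4 = 12
Determinant = 8*4 - (-4)^2 = 16
Discriminant = (12)^2 - 4*16 = 80.0
Eigenvalues: lambda_1 = 1.5279, lambda_2 = 10.4721
The function is convex.

1


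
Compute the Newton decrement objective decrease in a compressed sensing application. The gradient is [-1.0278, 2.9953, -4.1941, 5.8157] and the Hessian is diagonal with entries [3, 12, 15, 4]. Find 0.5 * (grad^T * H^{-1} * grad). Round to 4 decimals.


Step 1: H is diagonal, so H^(-1) * g = [-0.3426, 0.2496, -0.2796, 1.4539].
Step 2: g^T H^(-1) g = sum_i g_i^2 / H_ii
  = (-1.0278)^2/3 + (2.9953)^2/12 + (-4.1941)^2/15 + (5.8157)^2/4
  = 0.3521 + 0.7477 + 1.1727 + 8.4556 = 10.7281
Step 3: Objective decrease = 0.5 * g^T H^(-1) g = 5.364


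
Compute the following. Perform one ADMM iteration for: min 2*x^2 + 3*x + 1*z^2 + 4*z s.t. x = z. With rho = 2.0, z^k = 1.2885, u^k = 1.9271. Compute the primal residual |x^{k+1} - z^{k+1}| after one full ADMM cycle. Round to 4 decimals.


ADMM iteration with rho = 2.0, z^k = 1.2885, u^k = 1.9271
Step 1: x-update.
Minimize 2*x^2 + 3*x + (2.0/2)*(x - 1.2885 + 1.9271)^2
FOC: (2*2 + 2.0)*x = -3 + 2.0*(1.2885 - 1.9271)
x^{k+1} = -0.7129
Step 2: z-update.
Minimize 1*z^2 + 4*z + (2.0/2)*(-0.7129 - z + 1.9271)^2
FOC: (2*1 + 2.0)*z = -4 + 2.0*(-0.7129 + 1.9271)
z^{k+1} = -0.3929
Step 3: u-update.
u^{k+1} = 1.9271 - 0.7129 + 0.3929 = 1.6071
Step 4: Primal residual = |-0.7129 + 0.3929| = 0.32


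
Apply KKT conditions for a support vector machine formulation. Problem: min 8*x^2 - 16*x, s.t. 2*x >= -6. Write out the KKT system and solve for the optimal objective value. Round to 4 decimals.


Step 1: Try lambda = 0 (constraint inactive).
Stationarity: 2*8*x - 16 = 0
x* = 16/(2*8) = 1.0
Check constraint: 2*1.0 = 2.0 >= -6 -- satisfied.
Step 2: Compute optimal value.
f(x*) = 8*1.0^2 - 16*1.0 = -8.0


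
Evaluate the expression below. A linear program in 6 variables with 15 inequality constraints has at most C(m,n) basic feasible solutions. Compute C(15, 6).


Each vertex corresponds to some choice of n active constraints out of m, so the number of vertices is at most C(m, n) = m! / (n!(m-n)!).
m = 15, n = 6
Numerator: 15 * 14 * 13 * 12 * 11 * 10
Denominator: 6! = 720
C(15, 6) = 5005


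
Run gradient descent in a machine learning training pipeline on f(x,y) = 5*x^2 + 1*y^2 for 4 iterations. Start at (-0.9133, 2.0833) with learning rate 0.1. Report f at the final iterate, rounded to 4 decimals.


Gradient descent on f(x,y) = 5*x^2 + 1*y^2.
Starting point: (-0.9133, 2.0833), alpha = 0.1
Step 1: grad_x = 2*5*-0.9133 = -9.133, grad_y = 2*1*2.0833 = 4.1666
  x_1 = -0.9133 - 0.1*-9.133 = 0.0
  y_1 = 2.0833 - 0.1*4.1666 = 1.6666
Step 2: grad_x = 2*5*0.0 = 0.0, grad_y = 2*1*1.6666 = 3.3333
  x_2 = 0.0 - 0.1*0.0 = 0.0
  y_2 = 1.6666 - 0.1*3.3333 = 1.3333
Step 3: grad_x = 2*5*0.0 = 0.0, grad_y = 2*1*1.3333 = 2.6666
  x_3 = 0.0 - 0.1*0.0 = 0.0
  y_3 = 1.3333 - 0.1*2.6666 = 1.0666
Step 4: grad_x = 2*5*0.0 = 0.0, grad_y = 2*1*1.0666 = 2.1333
  x_4 = 0.0 - 0.1*0.0 = 0.0
  y_4 = 1.0666 - 0.1*2.1333 = 0.8533
f(0.0, 0.8533) = 5*0.0^2 + 1*0.8533^2 = 0.7282


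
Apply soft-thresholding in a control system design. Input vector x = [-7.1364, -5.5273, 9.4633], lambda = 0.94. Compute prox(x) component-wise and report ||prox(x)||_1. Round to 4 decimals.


Soft-thresholding with lambda = 0.94:
prox(-7.1364) = sign(-7.1364)*max(|-7.1364| - 0.94, 0) = -6.1964
prox(-5.5273) = sign(-5.5273)*max(|-5.5273| - 0.94, 0) = -4.5873
prox(9.4633) = sign(9.4633)*max(|9.4633| - 0.94, 0) = 8.5233
prox(x) = [-6.1964, -4.5873, 8.5233]
||prox(x)||_1 = 6.1964 + 4.5873 + 8.5233 = 19.307


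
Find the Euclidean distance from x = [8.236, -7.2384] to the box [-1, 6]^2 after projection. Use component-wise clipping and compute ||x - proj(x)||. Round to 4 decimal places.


Project each component onto [-1, 6].
clip(8.236) = 6.0, clip(-7.2384) = -1.0
Projection = [6.0, -1.0]
Squared diffs: [4.9997, 38.9176]
Distance = sqrt(43.9173) = 6.627
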